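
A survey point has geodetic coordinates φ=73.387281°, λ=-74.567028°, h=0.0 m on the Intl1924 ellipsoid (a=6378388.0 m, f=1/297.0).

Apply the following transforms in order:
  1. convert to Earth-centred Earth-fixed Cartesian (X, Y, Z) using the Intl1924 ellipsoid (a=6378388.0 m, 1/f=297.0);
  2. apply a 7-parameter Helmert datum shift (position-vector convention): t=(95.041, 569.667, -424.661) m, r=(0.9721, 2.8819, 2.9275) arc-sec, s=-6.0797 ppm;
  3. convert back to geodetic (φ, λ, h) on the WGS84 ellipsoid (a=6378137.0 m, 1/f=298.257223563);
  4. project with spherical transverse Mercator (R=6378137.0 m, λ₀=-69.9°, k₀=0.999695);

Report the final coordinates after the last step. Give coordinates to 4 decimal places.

E=-147988.7660 m, N=8172986.2493 m

start: φ=73.387281°, λ=-74.567028°, h=0.000 m
→ ECEF (a=6378388.000, f=1/297.0): X=486781.4600, Y=-1763284.9078, Z=6089884.6099
→ Helmert 7p (PV): X=486983.6539, Y=-1762726.3124, Z=6089407.8129
→ geod (Bowring, a=6378137.000): φ=73.38977097°, λ=-74.55626438°, h=-428.3178 m
→ tm (R=6378137.0, λ₀=-69.9°): E=-147988.7660, N=8172986.2493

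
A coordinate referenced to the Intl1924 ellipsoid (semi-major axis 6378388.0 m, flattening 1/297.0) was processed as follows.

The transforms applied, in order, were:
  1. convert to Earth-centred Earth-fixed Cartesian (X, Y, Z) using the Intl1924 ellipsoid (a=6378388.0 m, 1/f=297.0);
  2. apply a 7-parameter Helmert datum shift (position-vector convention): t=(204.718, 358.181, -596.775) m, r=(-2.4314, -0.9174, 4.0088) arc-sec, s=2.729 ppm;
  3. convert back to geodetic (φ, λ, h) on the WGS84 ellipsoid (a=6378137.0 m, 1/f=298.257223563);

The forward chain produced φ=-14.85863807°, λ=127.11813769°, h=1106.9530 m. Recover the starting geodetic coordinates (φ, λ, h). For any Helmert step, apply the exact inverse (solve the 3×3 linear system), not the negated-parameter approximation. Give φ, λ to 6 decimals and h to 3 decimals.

start: φ=-14.858638°, λ=127.118138°, h=1106.953 m
→ ECEF (a=6378137.000, f=1/298.257223563): X=-3721714.7565, Y=4917752.4276, Z=-1625270.5754
→ Helmert⁻¹: X=-3721820.9710, Y=4917472.3118, Z=-1624594.8472
→ geod (Bowring, a=6378388.000): φ=-14.85351300°, λ=127.12049500°, h=534.7520 m

φ=-14.853513°, λ=127.120495°, h=534.752 m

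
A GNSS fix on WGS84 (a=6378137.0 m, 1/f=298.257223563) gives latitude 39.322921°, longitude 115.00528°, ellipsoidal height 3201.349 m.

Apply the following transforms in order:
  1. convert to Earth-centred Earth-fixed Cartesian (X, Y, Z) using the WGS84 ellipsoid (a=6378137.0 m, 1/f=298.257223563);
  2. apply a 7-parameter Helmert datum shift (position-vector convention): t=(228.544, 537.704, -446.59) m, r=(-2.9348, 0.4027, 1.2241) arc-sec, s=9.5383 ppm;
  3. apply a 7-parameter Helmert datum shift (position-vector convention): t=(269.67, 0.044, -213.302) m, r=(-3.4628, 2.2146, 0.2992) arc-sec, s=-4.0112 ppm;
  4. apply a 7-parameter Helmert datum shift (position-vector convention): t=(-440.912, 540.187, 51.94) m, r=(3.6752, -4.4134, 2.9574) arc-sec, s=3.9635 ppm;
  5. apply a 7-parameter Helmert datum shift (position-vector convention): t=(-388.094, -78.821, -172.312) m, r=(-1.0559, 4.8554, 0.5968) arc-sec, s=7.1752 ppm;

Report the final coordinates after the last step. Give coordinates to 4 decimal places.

X=-2089900.5518 m, Y=4480931.6948 m, Z=4021378.5190 m

start: φ=39.322921°, λ=115.005280°, h=3201.349 m
→ ECEF (a=6378137.000, f=1/298.257223563): X=-2089484.2976, Y=4479835.6623, Z=4022142.8191
→ Helmert 7p (PV): X=-2089294.4174, Y=4480460.9248, Z=4021674.9319
→ Helmert 7p (PV): X=-2088979.6867, Y=4480507.4823, Z=4021392.7119
→ Helmert 7p (PV): X=-2089579.1647, Y=4480963.8232, Z=4021495.7265
→ Helmert 7p (PV): X=-2089900.5518, Y=4480931.6948, Z=4021378.5190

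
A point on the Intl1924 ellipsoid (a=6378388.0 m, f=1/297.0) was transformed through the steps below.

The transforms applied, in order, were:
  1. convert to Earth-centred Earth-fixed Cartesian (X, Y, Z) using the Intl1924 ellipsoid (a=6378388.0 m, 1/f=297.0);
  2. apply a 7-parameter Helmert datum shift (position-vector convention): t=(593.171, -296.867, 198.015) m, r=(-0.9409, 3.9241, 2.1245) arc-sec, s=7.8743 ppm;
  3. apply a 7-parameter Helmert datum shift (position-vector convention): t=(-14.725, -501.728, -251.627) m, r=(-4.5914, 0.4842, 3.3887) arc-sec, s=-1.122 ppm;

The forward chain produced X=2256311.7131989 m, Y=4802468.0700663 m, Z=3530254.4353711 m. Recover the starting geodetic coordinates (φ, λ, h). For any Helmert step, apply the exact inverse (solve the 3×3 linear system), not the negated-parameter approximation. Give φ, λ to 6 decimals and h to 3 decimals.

φ=33.814999°, λ=64.842856°, h=1781.680 m

start: X=2256311.7132, Y=4802468.0701, Z=3530254.4354 m
→ Helmert⁻¹: X=2256399.5874, Y=4802859.5262, Z=3530622.2308
→ Helmert⁻¹: X=2255770.9592, Y=4803079.2332, Z=3530461.2413
→ geod (Bowring, a=6378388.000): φ=33.81499900°, λ=64.84285600°, h=1781.6800 m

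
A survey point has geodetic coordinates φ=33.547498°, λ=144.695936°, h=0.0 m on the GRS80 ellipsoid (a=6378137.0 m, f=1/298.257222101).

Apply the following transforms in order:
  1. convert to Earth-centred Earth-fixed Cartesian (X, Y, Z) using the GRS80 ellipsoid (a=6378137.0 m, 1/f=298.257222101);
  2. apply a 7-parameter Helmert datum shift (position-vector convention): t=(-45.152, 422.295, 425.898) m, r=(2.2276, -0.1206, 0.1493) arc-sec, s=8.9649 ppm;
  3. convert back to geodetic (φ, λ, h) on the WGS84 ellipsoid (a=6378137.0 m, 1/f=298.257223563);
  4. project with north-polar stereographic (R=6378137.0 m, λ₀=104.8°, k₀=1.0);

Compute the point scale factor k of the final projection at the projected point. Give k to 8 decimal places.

start: φ=33.547498°, λ=144.695936°, h=0.000 m
→ ECEF (a=6378137.000, f=1/298.257222101): X=-4342580.6276, Y=3075180.9334, Z=3504726.1464
→ Helmert 7p (PV): X=-4342668.9855, Y=3075589.8034, Z=3505214.1362
→ geod (Bowring, a=6378137.000): φ=33.54962802°, λ=144.69289312°, h=526.7174 m
→ into stereo (λ₀=104.8°): φ=33.54962802°, λ−λ₀=39.89289312°
scale k = 1.28811279

1.28811279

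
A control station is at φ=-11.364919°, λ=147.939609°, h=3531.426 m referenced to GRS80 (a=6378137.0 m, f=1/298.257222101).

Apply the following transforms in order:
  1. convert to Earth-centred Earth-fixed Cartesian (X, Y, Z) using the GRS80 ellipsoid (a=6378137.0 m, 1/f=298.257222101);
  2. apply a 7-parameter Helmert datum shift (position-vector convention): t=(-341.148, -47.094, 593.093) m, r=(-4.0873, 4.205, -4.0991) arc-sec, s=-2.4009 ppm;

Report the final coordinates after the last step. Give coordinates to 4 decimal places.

X=-5303323.3763 m, Y=3321507.0498 m, Z=-1248663.1341 m

start: φ=-11.364919°, λ=147.939609°, h=3531.426 m
→ ECEF (a=6378137.000, f=1/298.257222101): X=-5303035.4993, Y=3321481.4872, Z=-1249301.5185
→ Helmert 7p (PV): X=-5303323.3763, Y=3321507.0498, Z=-1248663.1341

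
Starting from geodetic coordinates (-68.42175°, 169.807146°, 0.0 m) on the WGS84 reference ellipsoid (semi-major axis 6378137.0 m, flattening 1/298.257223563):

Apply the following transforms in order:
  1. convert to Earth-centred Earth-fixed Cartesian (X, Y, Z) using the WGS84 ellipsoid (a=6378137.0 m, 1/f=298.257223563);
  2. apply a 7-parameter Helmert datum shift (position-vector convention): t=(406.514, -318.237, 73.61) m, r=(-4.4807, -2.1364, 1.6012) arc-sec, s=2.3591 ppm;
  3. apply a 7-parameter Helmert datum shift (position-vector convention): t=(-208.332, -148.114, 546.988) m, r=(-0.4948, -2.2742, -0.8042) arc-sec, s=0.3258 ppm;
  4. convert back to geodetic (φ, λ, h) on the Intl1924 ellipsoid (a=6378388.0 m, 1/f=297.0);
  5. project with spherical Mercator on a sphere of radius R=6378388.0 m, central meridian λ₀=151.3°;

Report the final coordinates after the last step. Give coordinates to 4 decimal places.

E=2061781.1529 m, N=-10574586.9397 m

start: φ=-68.421750°, λ=169.807146°, h=0.000 m
→ ECEF (a=6378137.000, f=1/298.257223563): X=-2315388.4870, Y=416306.0238, Z=-5908554.3386
→ Helmert 7p (PV): X=-2314929.4686, Y=415842.4428, Z=-5908527.6928
→ Helmert 7p (PV): X=-2315071.7882, Y=415689.3161, Z=-5908009.1509
→ geod (Bowring, a=6378388.000): φ=-68.42402221°, λ=169.82056638°, h=-833.7469 m
→ merc (R=6378388.0, λ₀=151.3°): E=2061781.1529, N=-10574586.9397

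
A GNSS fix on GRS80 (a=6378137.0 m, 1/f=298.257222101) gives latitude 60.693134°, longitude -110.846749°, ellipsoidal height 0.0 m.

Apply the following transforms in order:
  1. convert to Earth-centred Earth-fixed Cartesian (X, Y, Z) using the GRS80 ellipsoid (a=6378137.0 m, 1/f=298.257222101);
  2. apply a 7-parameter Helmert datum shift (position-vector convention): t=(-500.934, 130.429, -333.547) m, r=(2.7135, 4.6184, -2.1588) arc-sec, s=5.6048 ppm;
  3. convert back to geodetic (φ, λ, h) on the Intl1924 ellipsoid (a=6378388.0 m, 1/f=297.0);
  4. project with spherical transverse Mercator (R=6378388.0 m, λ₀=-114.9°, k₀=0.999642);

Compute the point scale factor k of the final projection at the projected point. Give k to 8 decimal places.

start: φ=60.693134°, λ=-110.846749°, h=0.000 m
→ ECEF (a=6378137.000, f=1/298.257222101): X=-1113868.7926, Y=-2925088.5580, Z=5538685.4974
→ Helmert 7p (PV): X=-1114282.5688, Y=-2925035.7297, Z=5538369.4530
→ geod (Bowring, a=6378388.000): φ=60.69168060°, λ=-110.85417140°, h=-409.2474 m
→ into tm (λ₀=-114.9°): φ=60.69168060°, λ−λ₀=4.04582860°
scale k = 1.00023872

1.00023872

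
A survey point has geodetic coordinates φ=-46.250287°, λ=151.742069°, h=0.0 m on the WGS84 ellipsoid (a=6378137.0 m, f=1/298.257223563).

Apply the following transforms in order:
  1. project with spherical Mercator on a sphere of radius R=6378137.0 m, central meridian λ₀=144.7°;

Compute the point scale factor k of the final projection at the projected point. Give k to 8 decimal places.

1.44611186

start: φ=-46.250287°, λ=151.742069°, h=0.000 m
→ into merc (λ₀=144.7°): φ=-46.25028700°, λ−λ₀=7.04206900°
scale k = 1.44611186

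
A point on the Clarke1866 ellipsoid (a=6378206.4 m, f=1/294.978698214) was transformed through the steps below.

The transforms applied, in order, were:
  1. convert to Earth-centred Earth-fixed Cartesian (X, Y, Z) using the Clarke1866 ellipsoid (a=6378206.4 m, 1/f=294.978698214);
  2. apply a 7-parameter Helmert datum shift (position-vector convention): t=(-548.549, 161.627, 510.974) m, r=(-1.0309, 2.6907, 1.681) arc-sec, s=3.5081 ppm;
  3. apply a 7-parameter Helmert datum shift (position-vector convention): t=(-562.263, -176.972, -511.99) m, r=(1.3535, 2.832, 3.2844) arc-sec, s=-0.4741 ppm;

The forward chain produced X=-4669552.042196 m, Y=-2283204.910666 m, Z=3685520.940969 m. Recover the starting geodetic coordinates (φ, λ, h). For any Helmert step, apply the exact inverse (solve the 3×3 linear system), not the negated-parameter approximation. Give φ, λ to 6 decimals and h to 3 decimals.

φ=35.526104°, λ=-153.940094°, h=91.298 m

start: X=-4669552.0422, Y=-2283204.9107, Z=3685520.9410 m
→ Helmert⁻¹: X=-4669078.9527, Y=-2282930.4870, Z=3685985.5529
→ Helmert⁻¹: X=-4668580.7079, Y=-2283064.4765, Z=3685389.3382
→ geod (Bowring, a=6378206.400): φ=35.52610400°, λ=-153.94009400°, h=91.2980 m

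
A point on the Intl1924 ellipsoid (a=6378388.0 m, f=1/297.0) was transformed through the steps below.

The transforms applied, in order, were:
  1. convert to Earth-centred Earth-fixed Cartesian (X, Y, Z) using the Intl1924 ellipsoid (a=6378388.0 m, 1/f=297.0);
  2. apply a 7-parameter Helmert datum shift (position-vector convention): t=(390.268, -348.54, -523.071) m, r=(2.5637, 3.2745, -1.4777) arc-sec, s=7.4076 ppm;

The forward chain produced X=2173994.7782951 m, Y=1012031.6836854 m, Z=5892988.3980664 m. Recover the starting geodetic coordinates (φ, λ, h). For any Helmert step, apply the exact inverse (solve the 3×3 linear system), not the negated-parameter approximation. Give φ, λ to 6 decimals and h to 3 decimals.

φ=67.995849°, λ=24.977209°, h=2625.326 m

start: X=2173994.7783, Y=1012031.6837, Z=5892988.3981 m
→ Helmert⁻¹: X=2173487.5954, Y=1012461.5467, Z=5893489.7332
→ geod (Bowring, a=6378388.000): φ=67.99584900°, λ=24.97720900°, h=2625.3260 m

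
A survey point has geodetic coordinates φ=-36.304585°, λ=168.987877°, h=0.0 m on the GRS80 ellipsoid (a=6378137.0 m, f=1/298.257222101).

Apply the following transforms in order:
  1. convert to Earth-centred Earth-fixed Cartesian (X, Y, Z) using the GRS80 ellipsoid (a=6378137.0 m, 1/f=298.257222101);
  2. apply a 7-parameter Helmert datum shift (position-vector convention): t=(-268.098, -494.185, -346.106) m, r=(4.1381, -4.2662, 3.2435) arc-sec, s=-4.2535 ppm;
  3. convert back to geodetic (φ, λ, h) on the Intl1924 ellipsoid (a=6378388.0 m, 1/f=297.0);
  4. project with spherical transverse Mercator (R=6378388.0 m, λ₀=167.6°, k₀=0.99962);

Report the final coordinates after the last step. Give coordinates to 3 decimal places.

E=124990.319 m, N=-4041303.578 m

start: φ=-36.304585°, λ=168.987877°, h=0.000 m
→ ECEF (a=6378137.000, f=1/298.257222101): X=-5051305.1339, Y=982983.4686, Z=-3755481.3405
→ Helmert 7p (PV): X=-5051489.5287, Y=982481.0138, Z=-3755896.2282
→ geod (Bowring, a=6378388.000): φ=-36.30792915°, λ=168.99376034°, h=95.1562 m
→ tm (R=6378388.0, λ₀=167.6°): E=124990.3193, N=-4041303.5782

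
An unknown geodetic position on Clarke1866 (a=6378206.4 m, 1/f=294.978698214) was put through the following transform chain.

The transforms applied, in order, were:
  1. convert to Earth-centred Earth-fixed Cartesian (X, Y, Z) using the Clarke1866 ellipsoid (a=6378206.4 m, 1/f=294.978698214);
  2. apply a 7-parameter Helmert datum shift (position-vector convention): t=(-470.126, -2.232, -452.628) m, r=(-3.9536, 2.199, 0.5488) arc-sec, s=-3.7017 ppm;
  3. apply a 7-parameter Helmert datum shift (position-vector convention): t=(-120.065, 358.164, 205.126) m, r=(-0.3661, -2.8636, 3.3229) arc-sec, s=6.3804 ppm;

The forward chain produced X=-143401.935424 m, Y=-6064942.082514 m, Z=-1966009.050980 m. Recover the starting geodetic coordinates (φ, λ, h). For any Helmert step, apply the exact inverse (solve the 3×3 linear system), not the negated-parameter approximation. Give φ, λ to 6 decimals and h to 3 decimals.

φ=-18.068436°, λ=-91.349965°, h=1336.461 m

start: X=-143401.9354, Y=-6064942.0825, Z=-1966009.0510 m
→ Helmert⁻¹: X=-143405.9639, Y=-6065255.7476, Z=-1966210.4061
→ Helmert⁻¹: X=-142931.5461, Y=-6065237.9059, Z=-1965882.8346
→ geod (Bowring, a=6378206.400): φ=-18.06843600°, λ=-91.34996500°, h=1336.4610 m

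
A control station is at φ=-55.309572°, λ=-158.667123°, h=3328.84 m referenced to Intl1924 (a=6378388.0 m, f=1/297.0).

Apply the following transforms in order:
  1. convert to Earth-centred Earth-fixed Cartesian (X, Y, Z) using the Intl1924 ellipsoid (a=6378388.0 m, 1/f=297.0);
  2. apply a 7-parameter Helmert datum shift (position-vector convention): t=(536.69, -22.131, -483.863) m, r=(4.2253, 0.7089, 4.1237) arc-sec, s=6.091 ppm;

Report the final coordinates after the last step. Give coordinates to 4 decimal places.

start: φ=-55.309572°, λ=-158.667123°, h=3328.840 m
→ ECEF (a=6378388.000, f=1/297.0): X=-3390952.7182, Y=-1324319.2651, Z=-5223918.6492
→ Helmert 7p (PV): X=-3390428.1601, Y=-1324310.2440, Z=-5224449.8055

X=-3390428.1601 m, Y=-1324310.2440 m, Z=-5224449.8055 m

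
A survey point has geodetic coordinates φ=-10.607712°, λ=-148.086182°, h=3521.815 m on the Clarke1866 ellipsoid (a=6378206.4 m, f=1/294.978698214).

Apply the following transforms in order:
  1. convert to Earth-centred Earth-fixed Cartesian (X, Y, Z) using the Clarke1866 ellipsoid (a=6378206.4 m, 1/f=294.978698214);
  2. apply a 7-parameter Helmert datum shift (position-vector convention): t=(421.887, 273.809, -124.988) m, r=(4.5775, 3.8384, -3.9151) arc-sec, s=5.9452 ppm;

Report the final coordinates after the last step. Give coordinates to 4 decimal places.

X=-5324822.9718 m, Y=-3316001.6191 m, Z=-1167064.7873 m

start: φ=-10.607712°, λ=-148.086182°, h=3521.815 m
→ ECEF (a=6378206.400, f=1/294.978698214): X=-5325128.5353, Y=-3316382.6858, Z=-1166958.3591
→ Helmert 7p (PV): X=-5324822.9718, Y=-3316001.6191, Z=-1167064.7873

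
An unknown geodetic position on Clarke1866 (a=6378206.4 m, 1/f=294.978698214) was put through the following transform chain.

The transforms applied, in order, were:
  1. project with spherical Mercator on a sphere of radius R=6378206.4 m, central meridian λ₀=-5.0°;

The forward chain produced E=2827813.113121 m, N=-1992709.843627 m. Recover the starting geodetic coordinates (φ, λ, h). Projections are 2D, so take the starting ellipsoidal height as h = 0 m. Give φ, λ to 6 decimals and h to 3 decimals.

start: E=2827813.1131, N=-1992709.8436 m
→ merc⁻¹: φ=-17.61632200°, λ=20.40240100°

φ=-17.616322°, λ=20.402401°, h=0.000 m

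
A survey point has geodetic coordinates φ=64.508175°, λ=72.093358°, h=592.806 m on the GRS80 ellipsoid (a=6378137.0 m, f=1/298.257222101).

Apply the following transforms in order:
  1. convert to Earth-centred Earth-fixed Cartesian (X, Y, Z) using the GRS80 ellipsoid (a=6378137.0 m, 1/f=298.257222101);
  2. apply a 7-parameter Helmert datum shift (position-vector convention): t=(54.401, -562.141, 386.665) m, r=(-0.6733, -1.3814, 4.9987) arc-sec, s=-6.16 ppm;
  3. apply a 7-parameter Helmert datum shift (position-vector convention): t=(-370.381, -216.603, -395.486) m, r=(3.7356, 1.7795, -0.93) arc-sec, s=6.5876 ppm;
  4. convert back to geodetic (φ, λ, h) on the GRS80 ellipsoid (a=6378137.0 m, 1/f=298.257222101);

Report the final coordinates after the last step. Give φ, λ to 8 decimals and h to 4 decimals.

start: φ=64.508175°, λ=72.093358°, h=592.806 m
→ ECEF (a=6378137.000, f=1/298.257222101): X=846397.8795, Y=2619460.0025, Z=5734858.4940
→ Helmert 7p (PV): X=846345.1788, Y=2618920.9573, Z=5735206.9502
→ Helmert 7p (PV): X=846041.6608, Y=2618613.9214, Z=5734889.3746
→ geod (Bowring, a=6378137.000): φ=64.51569922°, λ=72.09499909°, h=227.0990 m

φ=64.51569922°, λ=72.09499909°, h=227.0990 m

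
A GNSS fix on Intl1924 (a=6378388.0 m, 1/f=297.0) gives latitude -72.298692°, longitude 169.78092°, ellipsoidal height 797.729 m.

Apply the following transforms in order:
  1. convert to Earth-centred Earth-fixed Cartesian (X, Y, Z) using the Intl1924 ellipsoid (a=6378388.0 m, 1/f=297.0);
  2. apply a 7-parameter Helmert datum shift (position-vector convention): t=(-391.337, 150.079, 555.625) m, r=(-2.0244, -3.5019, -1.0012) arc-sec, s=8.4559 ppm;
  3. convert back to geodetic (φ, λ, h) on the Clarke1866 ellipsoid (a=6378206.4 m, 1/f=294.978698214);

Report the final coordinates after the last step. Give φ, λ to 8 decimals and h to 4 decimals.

φ=-72.29547680°, λ=169.77952231°, h=762.1797 m

start: φ=-72.298692°, λ=169.780920°, h=797.729 m
→ ECEF (a=6378388.000, f=1/297.0): X=-1914702.2269, Y=345167.6012, Z=-6054807.2365
→ Helmert 7p (PV): X=-1915005.2815, Y=345270.4670, Z=-6054338.7055
→ geod (Bowring, a=6378206.400): φ=-72.29547680°, λ=169.77952231°, h=762.1797 m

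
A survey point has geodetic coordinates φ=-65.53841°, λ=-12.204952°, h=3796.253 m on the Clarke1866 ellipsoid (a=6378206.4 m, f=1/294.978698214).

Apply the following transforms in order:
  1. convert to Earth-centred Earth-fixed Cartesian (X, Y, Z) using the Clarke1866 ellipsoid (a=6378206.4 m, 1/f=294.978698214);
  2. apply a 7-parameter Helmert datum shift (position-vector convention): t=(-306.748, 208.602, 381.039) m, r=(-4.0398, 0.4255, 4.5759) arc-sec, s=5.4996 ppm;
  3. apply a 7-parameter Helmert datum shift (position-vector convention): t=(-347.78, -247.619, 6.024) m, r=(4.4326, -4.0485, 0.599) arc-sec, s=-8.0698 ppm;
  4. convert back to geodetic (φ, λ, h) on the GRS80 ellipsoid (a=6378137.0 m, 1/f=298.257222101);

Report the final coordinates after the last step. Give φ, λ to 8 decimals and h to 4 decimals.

φ=-65.53955862°, λ=-12.20663389°, h=3038.2147 m

start: φ=-65.538410°, λ=-12.204952°, h=3796.253 m
→ ECEF (a=6378206.400, f=1/294.978698214): X=2590217.7536, Y=-560259.2396, Z=-5786088.9113
→ Helmert 7p (PV): X=2589925.7439, Y=-560109.5797, Z=-5785734.0638
→ Helmert 7p (PV): X=2589672.2499, Y=-560220.8240, Z=-5785642.5528
→ geod (Bowring, a=6378137.000): φ=-65.53955862°, λ=-12.20663389°, h=3038.2147 m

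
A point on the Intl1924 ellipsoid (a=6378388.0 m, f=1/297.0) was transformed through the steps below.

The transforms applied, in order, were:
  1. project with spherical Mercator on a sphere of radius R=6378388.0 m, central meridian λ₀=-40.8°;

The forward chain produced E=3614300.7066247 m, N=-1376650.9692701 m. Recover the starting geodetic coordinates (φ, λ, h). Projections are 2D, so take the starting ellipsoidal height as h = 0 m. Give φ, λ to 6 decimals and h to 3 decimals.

φ=-12.271274°, λ=-8.333462°, h=0.000 m

start: E=3614300.7066, N=-1376650.9693 m
→ merc⁻¹: φ=-12.27127400°, λ=-8.33346200°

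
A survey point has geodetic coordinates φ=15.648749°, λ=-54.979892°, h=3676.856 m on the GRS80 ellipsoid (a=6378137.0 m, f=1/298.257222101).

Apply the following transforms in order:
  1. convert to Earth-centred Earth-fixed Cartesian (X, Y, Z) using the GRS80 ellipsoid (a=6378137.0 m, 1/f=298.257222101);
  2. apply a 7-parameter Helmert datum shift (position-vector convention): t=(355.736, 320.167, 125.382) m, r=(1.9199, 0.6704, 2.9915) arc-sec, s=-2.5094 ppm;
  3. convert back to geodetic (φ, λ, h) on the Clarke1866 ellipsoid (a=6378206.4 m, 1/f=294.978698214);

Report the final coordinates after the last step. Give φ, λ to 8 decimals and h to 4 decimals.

φ=15.65054752°, λ=-54.97467550°, h=3586.5396 m

start: φ=15.648749°, λ=-54.979892°, h=3676.856 m
→ ECEF (a=6378137.000, f=1/298.257222101): X=3527402.4676, Y=-5033891.8228, Z=1710324.5396
→ Helmert 7p (PV): X=3527827.9181, Y=-5033523.7848, Z=1710387.3100
→ geod (Bowring, a=6378206.400): φ=15.65054752°, λ=-54.97467550°, h=3586.5396 m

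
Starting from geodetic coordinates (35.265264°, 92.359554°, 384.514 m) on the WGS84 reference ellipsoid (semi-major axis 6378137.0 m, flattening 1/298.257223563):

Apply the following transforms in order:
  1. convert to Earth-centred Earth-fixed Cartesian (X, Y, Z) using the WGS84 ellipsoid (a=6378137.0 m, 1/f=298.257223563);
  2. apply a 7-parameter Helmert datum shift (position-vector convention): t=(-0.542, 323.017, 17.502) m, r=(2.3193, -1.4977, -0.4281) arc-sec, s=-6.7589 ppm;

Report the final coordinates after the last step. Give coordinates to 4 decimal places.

X=-214669.0362 m, Y=5209631.6669 m, Z=3662206.4966 m

start: φ=35.265264°, λ=92.359554°, h=384.514 m
→ ECEF (a=6378137.000, f=1/298.257223563): X=-214654.1660, Y=5209384.5922, Z=3662156.7299
→ Helmert 7p (PV): X=-214669.0362, Y=5209631.6669, Z=3662206.4966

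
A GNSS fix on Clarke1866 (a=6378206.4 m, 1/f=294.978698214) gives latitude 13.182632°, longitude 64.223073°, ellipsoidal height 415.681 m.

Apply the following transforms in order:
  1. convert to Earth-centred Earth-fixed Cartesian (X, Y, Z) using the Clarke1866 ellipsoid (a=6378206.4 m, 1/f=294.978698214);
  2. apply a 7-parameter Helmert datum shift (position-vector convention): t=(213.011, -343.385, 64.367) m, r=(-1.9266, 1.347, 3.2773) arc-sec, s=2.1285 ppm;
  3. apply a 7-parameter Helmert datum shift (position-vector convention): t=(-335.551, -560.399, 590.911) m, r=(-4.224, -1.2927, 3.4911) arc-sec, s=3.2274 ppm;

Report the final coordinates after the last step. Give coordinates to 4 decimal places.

X=2700949.5032 m, Y=5592790.0925 m, Z=1445585.6643 m

start: φ=13.182632°, λ=64.223073°, h=415.681 m
→ ECEF (a=6378206.400, f=1/294.978698214): X=2701240.7375, Y=5593532.1864, Z=1445090.1448
→ Helmert 7p (PV): X=2701380.0605, Y=5593257.1246, Z=1445087.7013
→ Helmert 7p (PV): X=2700949.5032, Y=5592790.0925, Z=1445585.6643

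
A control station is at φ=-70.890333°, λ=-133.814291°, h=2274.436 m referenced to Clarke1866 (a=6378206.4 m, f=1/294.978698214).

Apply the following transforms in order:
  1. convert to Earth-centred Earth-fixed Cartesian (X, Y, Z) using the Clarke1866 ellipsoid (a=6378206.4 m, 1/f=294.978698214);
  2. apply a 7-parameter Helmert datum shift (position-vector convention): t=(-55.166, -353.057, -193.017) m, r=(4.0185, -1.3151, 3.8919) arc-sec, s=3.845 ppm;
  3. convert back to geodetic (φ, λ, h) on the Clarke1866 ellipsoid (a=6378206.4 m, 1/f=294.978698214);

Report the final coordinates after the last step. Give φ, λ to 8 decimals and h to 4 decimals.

φ=-70.88947139°, λ=-133.80907440°, h=2577.4329 m

start: φ=-70.890333°, λ=-133.814291°, h=2274.436 m
→ ECEF (a=6378206.400, f=1/294.978698214): X=-1450529.8136, Y=-1511843.4778, Z=-6006252.7831
→ Helmert 7p (PV): X=-1450523.7359, Y=-1512112.7015, Z=-6006507.5967
→ geod (Bowring, a=6378206.400): φ=-70.88947139°, λ=-133.80907440°, h=2577.4329 m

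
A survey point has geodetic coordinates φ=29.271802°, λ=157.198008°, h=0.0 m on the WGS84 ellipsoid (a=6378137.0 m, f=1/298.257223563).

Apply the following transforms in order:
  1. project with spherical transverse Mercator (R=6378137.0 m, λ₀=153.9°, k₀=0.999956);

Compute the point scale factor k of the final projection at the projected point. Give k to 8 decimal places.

start: φ=29.271802°, λ=157.198008°, h=0.000 m
→ into tm (λ₀=153.9°): φ=29.27180200°, λ−λ₀=3.29800800°
scale k = 1.00121751

1.00121751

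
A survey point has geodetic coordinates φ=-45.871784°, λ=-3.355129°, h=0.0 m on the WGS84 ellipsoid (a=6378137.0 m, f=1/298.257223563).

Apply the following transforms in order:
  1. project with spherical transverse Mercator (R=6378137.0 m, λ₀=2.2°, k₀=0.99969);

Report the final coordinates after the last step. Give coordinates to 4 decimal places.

E=-430412.0676 m, N=-5119840.6019 m

start: φ=-45.871784°, λ=-3.355129°, h=0.000 m
→ tm (R=6378137.0, λ₀=2.2°): E=-430412.0676, N=-5119840.6019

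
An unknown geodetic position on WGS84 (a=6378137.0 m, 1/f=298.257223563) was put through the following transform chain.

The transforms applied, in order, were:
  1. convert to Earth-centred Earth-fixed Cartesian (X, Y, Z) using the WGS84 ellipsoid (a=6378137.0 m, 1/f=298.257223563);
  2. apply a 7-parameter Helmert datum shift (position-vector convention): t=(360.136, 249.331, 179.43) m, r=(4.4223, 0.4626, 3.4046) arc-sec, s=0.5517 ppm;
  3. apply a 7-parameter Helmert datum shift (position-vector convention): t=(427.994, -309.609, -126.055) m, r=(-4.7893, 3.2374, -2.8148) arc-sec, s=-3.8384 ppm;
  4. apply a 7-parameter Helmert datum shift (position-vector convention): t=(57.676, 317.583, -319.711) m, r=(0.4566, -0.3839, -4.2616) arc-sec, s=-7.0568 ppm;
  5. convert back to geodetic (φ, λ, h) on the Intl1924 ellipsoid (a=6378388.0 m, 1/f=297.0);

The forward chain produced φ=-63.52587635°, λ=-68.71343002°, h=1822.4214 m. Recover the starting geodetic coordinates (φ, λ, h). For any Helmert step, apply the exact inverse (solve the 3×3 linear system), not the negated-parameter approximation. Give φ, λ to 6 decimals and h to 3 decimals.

φ=-63.524338°, λ=-68.728426°, h=1797.596 m

start: φ=-63.525876°, λ=-68.713430°, h=1822.421 m
→ ECEF (a=6378388.000, f=1/297.0): X=1035350.1575, Y=-2657376.1319, Z=-5688107.6664
→ Helmert⁻¹: X=1035344.1116, Y=-2657703.6697, Z=-5687824.1370
→ Helmert⁻¹: X=1035045.6239, Y=-2657258.0709, Z=-5687765.3677
→ Helmert⁻¹: X=1034653.8065, Y=-2657644.9614, Z=-5687882.3595
→ geod (Bowring, a=6378137.000): φ=-63.52433800°, λ=-68.72842600°, h=1797.5960 m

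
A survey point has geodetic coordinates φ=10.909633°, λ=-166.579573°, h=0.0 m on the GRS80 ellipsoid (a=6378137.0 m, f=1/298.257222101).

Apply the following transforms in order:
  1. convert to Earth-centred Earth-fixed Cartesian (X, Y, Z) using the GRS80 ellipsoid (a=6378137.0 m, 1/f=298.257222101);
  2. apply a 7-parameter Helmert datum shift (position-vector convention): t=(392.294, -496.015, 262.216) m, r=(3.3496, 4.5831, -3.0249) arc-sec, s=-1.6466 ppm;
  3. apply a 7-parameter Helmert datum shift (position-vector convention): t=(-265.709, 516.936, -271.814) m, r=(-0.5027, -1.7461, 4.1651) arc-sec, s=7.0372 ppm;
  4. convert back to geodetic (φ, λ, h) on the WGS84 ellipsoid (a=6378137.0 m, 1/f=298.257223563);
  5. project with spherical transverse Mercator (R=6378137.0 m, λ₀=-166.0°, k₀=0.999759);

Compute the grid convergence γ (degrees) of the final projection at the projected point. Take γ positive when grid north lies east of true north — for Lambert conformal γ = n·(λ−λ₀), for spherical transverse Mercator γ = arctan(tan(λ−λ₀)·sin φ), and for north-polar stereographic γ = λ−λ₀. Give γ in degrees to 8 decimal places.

start: φ=10.909633°, λ=-166.579573°, h=0.000 m
→ ECEF (a=6378137.000, f=1/298.257222101): X=-6092576.0255, Y=-1453751.9346, Z=1199192.4199
→ Helmert 7p (PV): X=-6092168.3735, Y=-1454175.6816, Z=1199564.4271
→ Helmert 7p (PV): X=-6092457.7447, Y=-1453789.0753, Z=1199253.0262
→ geod (Bowring, a=6378137.000): φ=10.91035312°, λ=-166.57899141°, h=-93.0360 m
→ into tm (λ₀=-166.0°): φ=10.91035312°, λ−λ₀=-0.57899141°
convergence γ = -0.10959097°

-0.10959097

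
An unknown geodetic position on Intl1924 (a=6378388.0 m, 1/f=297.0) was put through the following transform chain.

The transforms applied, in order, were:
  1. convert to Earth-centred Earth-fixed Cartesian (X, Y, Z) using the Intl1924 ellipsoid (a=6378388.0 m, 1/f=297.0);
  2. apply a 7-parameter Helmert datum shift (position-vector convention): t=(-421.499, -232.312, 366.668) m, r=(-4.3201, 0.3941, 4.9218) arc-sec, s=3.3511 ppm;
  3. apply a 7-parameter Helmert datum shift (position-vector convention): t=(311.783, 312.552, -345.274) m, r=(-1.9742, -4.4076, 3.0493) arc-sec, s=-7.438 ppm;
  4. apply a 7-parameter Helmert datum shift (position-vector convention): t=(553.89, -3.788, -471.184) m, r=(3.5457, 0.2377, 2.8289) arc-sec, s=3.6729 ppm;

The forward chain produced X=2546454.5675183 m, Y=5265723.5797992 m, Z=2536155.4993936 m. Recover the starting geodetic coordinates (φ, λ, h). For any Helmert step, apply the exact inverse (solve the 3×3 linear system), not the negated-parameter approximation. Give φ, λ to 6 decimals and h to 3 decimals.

start: X=2546454.5675, Y=5265723.5798, Z=2536155.4994 m
→ Helmert⁻¹: X=2545960.6224, Y=5265716.7128, Z=2536529.7827
→ Helmert⁻¹: X=2545799.8243, Y=5265381.4085, Z=2536889.9218
→ Helmert⁻¹: X=2546333.5867, Y=5265482.1872, Z=2536629.9014
→ geod (Bowring, a=6378388.000): φ=23.58762000°, λ=64.19206200°, h=260.4930 m

φ=23.587620°, λ=64.192062°, h=260.493 m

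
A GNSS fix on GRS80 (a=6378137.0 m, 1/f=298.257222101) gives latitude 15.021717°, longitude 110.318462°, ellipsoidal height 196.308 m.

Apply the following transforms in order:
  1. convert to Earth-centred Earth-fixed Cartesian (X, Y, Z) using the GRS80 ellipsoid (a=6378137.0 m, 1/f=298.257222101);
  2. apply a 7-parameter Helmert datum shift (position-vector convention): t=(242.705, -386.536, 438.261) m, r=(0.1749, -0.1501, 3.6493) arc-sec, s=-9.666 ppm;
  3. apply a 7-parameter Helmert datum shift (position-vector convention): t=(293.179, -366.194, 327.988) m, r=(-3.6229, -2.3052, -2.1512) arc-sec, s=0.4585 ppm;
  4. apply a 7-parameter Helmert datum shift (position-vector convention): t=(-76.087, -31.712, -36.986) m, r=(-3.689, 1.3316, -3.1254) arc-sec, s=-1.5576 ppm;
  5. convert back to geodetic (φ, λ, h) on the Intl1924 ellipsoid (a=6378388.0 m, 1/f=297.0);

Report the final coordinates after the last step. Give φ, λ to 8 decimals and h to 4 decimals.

start: φ=15.021717°, λ=110.318462°, h=196.308 m
→ ECEF (a=6378137.000, f=1/298.257222101): X=-2139594.9701, Y=5778353.9405, Z=1642471.9835
→ Helmert 7p (PV): X=-2139435.0104, Y=5777872.3043, Z=1642897.7110
→ Helmert 7p (PV): X=-2139100.9140, Y=5777559.9287, Z=1643101.0577
→ Helmert 7p (PV): X=-2139075.5181, Y=5777581.0164, Z=1642971.9917
→ geod (Bowring, a=6378388.000): φ=15.02861479°, λ=110.31642771°, h=-793.2000 m

φ=15.02861479°, λ=110.31642771°, h=-793.2000 m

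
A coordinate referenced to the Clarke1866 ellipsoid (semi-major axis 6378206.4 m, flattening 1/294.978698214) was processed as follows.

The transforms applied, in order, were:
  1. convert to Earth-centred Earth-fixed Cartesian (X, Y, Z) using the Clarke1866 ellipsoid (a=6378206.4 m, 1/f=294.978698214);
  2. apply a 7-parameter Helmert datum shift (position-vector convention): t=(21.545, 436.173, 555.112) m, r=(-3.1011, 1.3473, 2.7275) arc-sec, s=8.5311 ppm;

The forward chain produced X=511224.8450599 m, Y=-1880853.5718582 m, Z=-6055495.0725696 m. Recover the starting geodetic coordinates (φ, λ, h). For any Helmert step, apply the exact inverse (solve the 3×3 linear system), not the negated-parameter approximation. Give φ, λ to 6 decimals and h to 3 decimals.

start: X=511224.8451, Y=-1880853.5719, Z=-6055495.0726 m
→ Helmert⁻¹: X=511213.6208, Y=-1881189.4058, Z=-6056023.4639
→ geod (Bowring, a=6378206.400): φ=-72.26993500°, λ=-74.79700000°, h=3441.7210 m

φ=-72.269935°, λ=-74.797000°, h=3441.721 m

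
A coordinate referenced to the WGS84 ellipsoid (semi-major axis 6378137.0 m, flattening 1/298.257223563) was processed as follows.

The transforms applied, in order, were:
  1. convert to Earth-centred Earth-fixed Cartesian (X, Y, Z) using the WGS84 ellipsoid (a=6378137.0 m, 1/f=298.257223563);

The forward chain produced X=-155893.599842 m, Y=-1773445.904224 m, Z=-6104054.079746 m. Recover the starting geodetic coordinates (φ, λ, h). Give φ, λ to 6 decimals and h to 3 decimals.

start: X=-155893.5998, Y=-1773445.9042, Z=-6104054.0797 m
→ geod (Bowring, a=6378137.000): φ=-73.84350600°, λ=-95.02363500°, h=-49.3970 m

φ=-73.843506°, λ=-95.023635°, h=-49.397 m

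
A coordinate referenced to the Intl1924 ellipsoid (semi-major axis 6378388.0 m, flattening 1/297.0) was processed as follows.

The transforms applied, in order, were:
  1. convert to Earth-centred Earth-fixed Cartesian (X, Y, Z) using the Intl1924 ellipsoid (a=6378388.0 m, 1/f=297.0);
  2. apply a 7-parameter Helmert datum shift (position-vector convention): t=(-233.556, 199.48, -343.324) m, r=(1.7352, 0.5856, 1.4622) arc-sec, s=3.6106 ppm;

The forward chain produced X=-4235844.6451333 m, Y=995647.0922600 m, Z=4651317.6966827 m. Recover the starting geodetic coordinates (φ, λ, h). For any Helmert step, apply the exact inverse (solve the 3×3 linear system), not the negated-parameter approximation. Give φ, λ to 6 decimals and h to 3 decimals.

start: X=-4235844.6451, Y=995647.0923, Z=4651317.6967 m
→ Helmert⁻¹: X=-4235601.9452, Y=995513.1758, Z=4651623.8255
→ geod (Bowring, a=6378388.000): φ=47.10512500°, λ=166.77356800°, h=2471.2270 m

φ=47.105125°, λ=166.773568°, h=2471.227 m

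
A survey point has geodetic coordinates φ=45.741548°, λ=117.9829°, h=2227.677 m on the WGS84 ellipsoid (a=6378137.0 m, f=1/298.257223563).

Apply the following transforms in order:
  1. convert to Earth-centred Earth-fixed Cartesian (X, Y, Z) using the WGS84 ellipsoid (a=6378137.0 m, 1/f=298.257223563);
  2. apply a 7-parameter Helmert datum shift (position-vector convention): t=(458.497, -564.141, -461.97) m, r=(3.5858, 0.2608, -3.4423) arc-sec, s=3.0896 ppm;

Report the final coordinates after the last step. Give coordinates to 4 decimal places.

start: φ=45.741548°, λ=117.982900°, h=2227.677 m
→ ECEF (a=6378137.000, f=1/298.257223563): X=-2092899.5441, Y=3939007.1761, Z=4546841.2699
→ Helmert 7p (PV): X=-2092376.0270, Y=3938411.0884, Z=4546464.4718

X=-2092376.0270 m, Y=3938411.0884 m, Z=4546464.4718 m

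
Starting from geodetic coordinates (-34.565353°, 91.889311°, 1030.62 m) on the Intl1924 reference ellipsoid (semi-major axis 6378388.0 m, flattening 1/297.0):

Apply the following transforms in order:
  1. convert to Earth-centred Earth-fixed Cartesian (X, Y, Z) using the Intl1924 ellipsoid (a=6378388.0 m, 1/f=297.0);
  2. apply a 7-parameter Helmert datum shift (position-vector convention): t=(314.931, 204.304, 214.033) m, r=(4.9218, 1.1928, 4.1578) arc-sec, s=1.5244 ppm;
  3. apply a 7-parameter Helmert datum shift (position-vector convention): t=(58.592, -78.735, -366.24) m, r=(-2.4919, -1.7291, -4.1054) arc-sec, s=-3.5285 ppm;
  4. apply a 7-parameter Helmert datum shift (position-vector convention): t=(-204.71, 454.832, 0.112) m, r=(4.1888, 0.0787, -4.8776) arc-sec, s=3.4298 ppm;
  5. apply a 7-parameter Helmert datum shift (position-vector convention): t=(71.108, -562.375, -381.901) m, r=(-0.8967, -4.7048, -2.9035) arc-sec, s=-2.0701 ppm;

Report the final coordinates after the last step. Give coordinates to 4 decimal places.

start: φ=-34.565353°, λ=91.889311°, h=1030.620 m
→ ECEF (a=6378388.000, f=1/297.0): X=-173382.9456, Y=5256154.3385, Z=-3598904.5544
→ Helmert 7p (PV): X=-173195.0425, Y=5256449.0356, Z=-3598569.5847
→ Helmert 7p (PV): X=-173001.0514, Y=5256311.7260, Z=-3598988.0823
→ Helmert 7p (PV): X=-173083.4301, Y=5256861.7651, Z=-3598893.5032
→ Helmert 7p (PV): X=-172855.8765, Y=5256275.2988, Z=-3599294.7554

X=-172855.8765 m, Y=5256275.2988 m, Z=-3599294.7554 m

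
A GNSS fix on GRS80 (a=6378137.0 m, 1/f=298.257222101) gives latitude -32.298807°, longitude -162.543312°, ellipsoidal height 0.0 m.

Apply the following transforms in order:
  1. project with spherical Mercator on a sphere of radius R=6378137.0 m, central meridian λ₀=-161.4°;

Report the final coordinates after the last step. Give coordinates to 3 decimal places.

E=-127272.910 m, N=-3802597.917 m

start: φ=-32.298807°, λ=-162.543312°, h=0.000 m
→ merc (R=6378137.0, λ₀=-161.4°): E=-127272.9097, N=-3802597.9169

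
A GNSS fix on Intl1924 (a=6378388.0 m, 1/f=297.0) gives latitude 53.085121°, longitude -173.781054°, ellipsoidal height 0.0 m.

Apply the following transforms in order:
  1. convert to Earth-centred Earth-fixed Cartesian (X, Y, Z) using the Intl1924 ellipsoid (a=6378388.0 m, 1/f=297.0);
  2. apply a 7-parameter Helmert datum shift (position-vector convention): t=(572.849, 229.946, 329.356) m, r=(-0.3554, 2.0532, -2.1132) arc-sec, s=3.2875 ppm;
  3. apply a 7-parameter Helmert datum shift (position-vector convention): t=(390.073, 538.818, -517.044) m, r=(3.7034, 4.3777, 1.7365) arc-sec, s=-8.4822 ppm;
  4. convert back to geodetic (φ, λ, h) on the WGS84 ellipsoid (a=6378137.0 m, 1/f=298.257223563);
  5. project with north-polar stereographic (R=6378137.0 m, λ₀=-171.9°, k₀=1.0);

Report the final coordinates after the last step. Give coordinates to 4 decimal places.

E=-140355.8712 m, N=-4254432.2400 m

start: φ=53.085121°, λ=-173.781054°, h=0.000 m
→ ECEF (a=6378388.000, f=1/297.0): X=-3816702.5760, Y=-415903.5946, Z=5076340.0792
→ Helmert 7p (PV): X=-3816096.0043, Y=-415627.1666, Z=5076724.8326
→ Helmert 7p (PV): X=-3815562.3175, Y=-415208.0995, Z=5076238.2554
→ geod (Bowring, a=6378137.000): φ=53.09246766°, λ=-173.78953144°, h=-614.7624 m
→ stereo (R=6378137.0, λ₀=-171.9°): E=-140355.8712, N=-4254432.2400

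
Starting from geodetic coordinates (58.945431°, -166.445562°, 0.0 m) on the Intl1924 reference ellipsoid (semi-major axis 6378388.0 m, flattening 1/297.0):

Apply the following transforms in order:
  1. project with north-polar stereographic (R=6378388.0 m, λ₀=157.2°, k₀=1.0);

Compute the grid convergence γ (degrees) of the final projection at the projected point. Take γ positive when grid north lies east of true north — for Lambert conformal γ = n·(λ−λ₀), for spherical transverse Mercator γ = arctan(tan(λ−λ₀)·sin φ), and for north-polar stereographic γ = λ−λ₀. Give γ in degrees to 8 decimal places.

36.35443800

start: φ=58.945431°, λ=-166.445562°, h=0.000 m
→ into stereo (λ₀=157.2°): φ=58.94543100°, λ−λ₀=36.35443800°
convergence γ = 36.35443800°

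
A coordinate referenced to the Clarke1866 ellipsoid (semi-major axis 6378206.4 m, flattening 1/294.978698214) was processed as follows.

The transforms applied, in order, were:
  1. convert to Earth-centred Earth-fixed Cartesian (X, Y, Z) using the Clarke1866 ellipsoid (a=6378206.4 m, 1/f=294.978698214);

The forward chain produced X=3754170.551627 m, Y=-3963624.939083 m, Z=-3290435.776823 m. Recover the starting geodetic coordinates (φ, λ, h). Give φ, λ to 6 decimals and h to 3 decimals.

φ=-31.250455°, λ=-46.554577°, h=1828.785 m

start: X=3754170.5516, Y=-3963624.9391, Z=-3290435.7768 m
→ geod (Bowring, a=6378206.400): φ=-31.25045500°, λ=-46.55457700°, h=1828.7850 m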